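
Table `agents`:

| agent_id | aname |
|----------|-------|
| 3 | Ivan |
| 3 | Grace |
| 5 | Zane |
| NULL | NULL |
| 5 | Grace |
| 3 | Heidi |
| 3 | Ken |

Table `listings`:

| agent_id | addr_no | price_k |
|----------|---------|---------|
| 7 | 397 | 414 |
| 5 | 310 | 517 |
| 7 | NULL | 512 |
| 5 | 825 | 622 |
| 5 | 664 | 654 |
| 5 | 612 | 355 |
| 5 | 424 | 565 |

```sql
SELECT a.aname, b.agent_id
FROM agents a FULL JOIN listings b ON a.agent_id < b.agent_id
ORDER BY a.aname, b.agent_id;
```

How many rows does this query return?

33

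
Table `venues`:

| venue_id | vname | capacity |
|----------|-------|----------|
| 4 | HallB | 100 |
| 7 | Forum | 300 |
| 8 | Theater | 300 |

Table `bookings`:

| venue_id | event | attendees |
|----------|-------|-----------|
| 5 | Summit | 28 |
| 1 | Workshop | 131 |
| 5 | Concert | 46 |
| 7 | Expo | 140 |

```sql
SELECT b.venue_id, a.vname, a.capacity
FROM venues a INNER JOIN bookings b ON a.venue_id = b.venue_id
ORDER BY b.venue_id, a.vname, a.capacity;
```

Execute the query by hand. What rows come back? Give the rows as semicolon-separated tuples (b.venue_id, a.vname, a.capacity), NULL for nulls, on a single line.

INNER JOIN keeps only pairs where the ON condition holds.
Matching on a.venue_id = b.venue_id.
Matched pairs: 1.

(7, Forum, 300)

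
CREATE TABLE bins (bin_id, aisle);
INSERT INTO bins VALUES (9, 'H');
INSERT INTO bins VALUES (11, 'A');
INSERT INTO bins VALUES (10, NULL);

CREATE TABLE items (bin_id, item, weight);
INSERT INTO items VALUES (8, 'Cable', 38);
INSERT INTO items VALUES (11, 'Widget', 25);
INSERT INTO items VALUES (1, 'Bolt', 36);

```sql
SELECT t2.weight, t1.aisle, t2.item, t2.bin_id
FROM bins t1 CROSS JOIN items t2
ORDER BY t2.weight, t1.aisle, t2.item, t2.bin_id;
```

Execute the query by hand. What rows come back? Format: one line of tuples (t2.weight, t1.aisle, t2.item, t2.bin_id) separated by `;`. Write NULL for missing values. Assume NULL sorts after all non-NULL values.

(25, A, Widget, 11); (25, H, Widget, 11); (25, NULL, Widget, 11); (36, A, Bolt, 1); (36, H, Bolt, 1); (36, NULL, Bolt, 1); (38, A, Cable, 8); (38, H, Cable, 8); (38, NULL, Cable, 8)

CROSS JOIN pairs every row of `bins` with every row of `items`: 3 × 3 = 9 rows.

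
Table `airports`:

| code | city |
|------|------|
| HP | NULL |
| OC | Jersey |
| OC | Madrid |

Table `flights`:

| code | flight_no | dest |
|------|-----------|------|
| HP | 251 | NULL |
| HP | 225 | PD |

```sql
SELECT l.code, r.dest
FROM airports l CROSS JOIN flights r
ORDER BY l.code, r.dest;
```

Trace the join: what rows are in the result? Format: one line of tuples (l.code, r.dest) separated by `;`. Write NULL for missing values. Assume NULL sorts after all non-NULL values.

CROSS JOIN pairs every row of `airports` with every row of `flights`: 3 × 2 = 6 rows.

(HP, PD); (HP, NULL); (OC, PD); (OC, PD); (OC, NULL); (OC, NULL)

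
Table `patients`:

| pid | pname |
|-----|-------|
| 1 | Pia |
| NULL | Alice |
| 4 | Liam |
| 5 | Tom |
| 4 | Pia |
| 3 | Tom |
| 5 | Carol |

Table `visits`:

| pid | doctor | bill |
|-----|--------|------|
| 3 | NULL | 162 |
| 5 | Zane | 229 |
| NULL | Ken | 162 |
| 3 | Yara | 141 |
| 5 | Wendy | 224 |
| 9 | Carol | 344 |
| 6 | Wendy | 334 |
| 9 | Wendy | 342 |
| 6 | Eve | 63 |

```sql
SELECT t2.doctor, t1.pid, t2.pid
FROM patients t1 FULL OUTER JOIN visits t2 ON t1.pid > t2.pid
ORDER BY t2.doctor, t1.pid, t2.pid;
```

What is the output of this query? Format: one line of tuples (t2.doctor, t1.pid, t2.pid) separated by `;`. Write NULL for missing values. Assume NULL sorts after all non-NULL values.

(Carol, NULL, 9); (Eve, NULL, 6); (Ken, NULL, NULL); (Wendy, NULL, 5); (Wendy, NULL, 6); (Wendy, NULL, 9); (Yara, 4, 3); (Yara, 4, 3); (Yara, 5, 3); (Yara, 5, 3); (Zane, NULL, 5); (NULL, 1, NULL); (NULL, 3, NULL); (NULL, 4, 3); (NULL, 4, 3); (NULL, 5, 3); (NULL, 5, 3); (NULL, NULL, NULL)

FULL OUTER JOIN keeps every row from both sides; unmatched rows get NULL for the other side's columns.
Matching on t1.pid > t2.pid. A NULL in a compared column never satisfies the condition.
- t1 row (pid=1): no match → kept, t2 columns NULL.
- t1 row (pid=NULL): no match → kept, t2 columns NULL.
- t1 row (pid=4): matches 2 t2 row(s) → 2 output row(s).
- t1 row (pid=5): matches 2 t2 row(s) → 2 output row(s).
- t1 row (pid=4): matches 2 t2 row(s) → 2 output row(s).
- t1 row (pid=3): no match → kept, t2 columns NULL.
- t1 row (pid=5): matches 2 t2 row(s) → 2 output row(s).
- 7 t2 row(s) had no t1 match → kept, t1 columns NULL.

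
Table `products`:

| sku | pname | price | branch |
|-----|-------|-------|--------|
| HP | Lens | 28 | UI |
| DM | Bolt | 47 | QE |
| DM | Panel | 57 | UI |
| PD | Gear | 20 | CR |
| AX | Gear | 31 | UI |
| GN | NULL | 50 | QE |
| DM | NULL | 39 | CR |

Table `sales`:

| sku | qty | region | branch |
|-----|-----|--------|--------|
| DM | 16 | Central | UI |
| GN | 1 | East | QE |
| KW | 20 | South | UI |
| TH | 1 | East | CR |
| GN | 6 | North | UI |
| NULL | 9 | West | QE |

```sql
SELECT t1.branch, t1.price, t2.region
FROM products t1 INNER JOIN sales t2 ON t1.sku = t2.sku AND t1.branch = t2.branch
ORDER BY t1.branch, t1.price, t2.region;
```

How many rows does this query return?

INNER JOIN keeps only pairs where the ON condition holds.
Matching on t1.sku = t2.sku AND t1.branch = t2.branch. A NULL in a compared column never satisfies the condition.
- sku=HP, branch=UI: no matching t2 row, dropped.
- sku=DM, branch=QE: no matching t2 row, dropped.
- sku=DM, branch=UI: 1 matching t2 row(s), so 1 row(s) emitted.
- sku=PD, branch=CR: no matching t2 row, dropped.
- sku=AX, branch=UI: no matching t2 row, dropped.
- sku=GN, branch=QE: 1 matching t2 row(s), so 1 row(s) emitted.
- sku=DM, branch=CR: no matching t2 row, dropped.
Total: 2 rows.

2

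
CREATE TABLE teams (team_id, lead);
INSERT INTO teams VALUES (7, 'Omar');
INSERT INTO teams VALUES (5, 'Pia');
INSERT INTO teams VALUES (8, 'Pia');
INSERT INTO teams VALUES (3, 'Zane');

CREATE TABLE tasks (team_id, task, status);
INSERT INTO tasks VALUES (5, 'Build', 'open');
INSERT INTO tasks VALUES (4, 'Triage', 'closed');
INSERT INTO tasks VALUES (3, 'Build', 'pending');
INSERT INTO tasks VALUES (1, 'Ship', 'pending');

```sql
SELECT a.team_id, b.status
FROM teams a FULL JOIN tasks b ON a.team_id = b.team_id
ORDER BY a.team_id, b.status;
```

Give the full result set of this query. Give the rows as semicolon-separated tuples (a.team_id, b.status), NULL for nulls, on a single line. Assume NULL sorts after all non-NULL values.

FULL OUTER JOIN keeps every row from both sides; unmatched rows get NULL for the other side's columns.
Matching on a.team_id = b.team_id.
Matched pairs: 2; unmatched a rows kept: 2; unmatched b rows kept: 2.

(3, pending); (5, open); (7, NULL); (8, NULL); (NULL, closed); (NULL, pending)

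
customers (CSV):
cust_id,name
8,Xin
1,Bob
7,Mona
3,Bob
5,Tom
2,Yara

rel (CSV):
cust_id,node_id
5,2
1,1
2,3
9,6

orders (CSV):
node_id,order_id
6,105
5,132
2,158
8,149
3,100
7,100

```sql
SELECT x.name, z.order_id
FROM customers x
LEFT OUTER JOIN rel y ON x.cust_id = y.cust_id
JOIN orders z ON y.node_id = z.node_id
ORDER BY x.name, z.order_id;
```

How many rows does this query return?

Evaluate left to right. First `customers x LEFT JOIN rel y` on cust_id: 6 row(s).
Then INNER JOIN `orders z` on node_id: keep only rows whose y.node_id appears in z.
Result: 2 row(s).

2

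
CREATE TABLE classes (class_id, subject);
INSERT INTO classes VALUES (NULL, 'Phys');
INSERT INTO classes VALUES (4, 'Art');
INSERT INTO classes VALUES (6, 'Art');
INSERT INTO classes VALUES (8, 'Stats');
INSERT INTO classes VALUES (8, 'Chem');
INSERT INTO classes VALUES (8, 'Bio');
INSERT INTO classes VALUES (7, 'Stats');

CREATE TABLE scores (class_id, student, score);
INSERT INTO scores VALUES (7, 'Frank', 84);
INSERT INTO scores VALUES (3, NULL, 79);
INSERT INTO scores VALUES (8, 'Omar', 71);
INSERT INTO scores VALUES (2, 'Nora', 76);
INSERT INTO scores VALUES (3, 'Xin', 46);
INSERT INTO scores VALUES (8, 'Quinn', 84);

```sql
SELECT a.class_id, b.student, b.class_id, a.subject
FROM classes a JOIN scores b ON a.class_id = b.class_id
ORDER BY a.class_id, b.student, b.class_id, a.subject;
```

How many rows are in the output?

7

INNER JOIN keeps only pairs where the ON condition holds.
Matching on a.class_id = b.class_id. A NULL in a compared column never satisfies the condition.
Matched pairs: 7.
Total: 7 rows.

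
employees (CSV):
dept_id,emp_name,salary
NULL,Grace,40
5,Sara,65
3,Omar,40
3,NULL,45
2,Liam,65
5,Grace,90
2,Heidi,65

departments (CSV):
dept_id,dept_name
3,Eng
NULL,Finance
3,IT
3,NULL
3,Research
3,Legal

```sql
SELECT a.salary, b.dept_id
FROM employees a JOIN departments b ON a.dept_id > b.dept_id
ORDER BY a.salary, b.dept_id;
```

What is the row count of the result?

10

INNER JOIN keeps only pairs where the ON condition holds.
Matching on a.dept_id > b.dept_id. A NULL in a compared column never satisfies the condition.
- a[0] dept_id=NULL → no match; dropped.
- a[1] dept_id=5 → 5 match(es) in b → 5 row(s).
- a[2] dept_id=3 → no match; dropped.
- a[3] dept_id=3 → no match; dropped.
- a[4] dept_id=2 → no match; dropped.
- a[5] dept_id=5 → 5 match(es) in b → 5 row(s).
- a[6] dept_id=2 → no match; dropped.
Total: 10 rows.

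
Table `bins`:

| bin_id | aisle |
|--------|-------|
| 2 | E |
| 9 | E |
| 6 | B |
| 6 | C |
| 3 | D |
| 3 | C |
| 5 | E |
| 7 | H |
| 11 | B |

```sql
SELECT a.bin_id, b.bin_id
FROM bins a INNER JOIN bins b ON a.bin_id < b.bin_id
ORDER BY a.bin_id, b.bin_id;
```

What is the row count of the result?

34

INNER JOIN keeps only pairs where the ON condition holds.
Matching on a.bin_id < b.bin_id.
- a[0] bin_id=2 → 8 match(es) in b → 8 row(s).
- a[1] bin_id=9 → 1 match(es) in b → 1 row(s).
- a[2] bin_id=6 → 3 match(es) in b → 3 row(s).
- a[3] bin_id=6 → 3 match(es) in b → 3 row(s).
- a[4] bin_id=3 → 6 match(es) in b → 6 row(s).
- a[5] bin_id=3 → 6 match(es) in b → 6 row(s).
- a[6] bin_id=5 → 5 match(es) in b → 5 row(s).
- a[7] bin_id=7 → 2 match(es) in b → 2 row(s).
- a[8] bin_id=11 → no match; dropped.
Total: 34 rows.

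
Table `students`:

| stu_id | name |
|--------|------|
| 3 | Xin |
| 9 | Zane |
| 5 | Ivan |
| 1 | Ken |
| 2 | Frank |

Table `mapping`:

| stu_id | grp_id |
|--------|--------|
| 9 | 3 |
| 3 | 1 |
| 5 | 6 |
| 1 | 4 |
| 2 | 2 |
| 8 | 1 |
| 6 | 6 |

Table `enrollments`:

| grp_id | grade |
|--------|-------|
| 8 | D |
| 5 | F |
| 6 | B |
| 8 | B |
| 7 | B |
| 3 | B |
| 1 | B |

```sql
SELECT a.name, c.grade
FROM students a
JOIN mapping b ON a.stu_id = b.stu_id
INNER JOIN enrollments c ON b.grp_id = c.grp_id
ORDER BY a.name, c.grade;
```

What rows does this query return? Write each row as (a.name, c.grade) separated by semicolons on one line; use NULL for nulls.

(Ivan, B); (Xin, B); (Zane, B)

Step 1 — a INNER JOIN b on stu_id → 5 row(s).
Then INNER JOIN `enrollments c` on grp_id: keep only rows whose b.grp_id appears in c.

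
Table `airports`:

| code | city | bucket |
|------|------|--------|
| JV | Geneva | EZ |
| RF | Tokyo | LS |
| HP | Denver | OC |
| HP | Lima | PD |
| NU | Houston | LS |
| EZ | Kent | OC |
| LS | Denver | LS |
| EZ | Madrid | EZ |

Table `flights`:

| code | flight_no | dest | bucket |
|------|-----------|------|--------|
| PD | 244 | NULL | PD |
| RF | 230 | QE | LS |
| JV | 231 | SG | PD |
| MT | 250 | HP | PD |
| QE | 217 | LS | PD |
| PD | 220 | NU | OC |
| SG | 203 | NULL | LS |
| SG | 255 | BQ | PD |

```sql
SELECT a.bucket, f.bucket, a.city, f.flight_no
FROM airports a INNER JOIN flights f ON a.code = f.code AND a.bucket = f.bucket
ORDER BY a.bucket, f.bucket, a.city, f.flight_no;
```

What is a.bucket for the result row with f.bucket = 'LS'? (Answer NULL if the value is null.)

LS

INNER JOIN keeps only pairs where the ON condition holds.
Matching on a.code = f.code AND a.bucket = f.bucket.
- a[0] code=JV, bucket=EZ → no match; dropped.
- a[1] code=RF, bucket=LS → 1 match(es) in f → 1 row(s).
- a[2] code=HP, bucket=OC → no match; dropped.
- a[3] code=HP, bucket=PD → no match; dropped.
- a[4] code=NU, bucket=LS → no match; dropped.
- a[5] code=EZ, bucket=OC → no match; dropped.
- a[6] code=LS, bucket=LS → no match; dropped.
- a[7] code=EZ, bucket=EZ → no match; dropped.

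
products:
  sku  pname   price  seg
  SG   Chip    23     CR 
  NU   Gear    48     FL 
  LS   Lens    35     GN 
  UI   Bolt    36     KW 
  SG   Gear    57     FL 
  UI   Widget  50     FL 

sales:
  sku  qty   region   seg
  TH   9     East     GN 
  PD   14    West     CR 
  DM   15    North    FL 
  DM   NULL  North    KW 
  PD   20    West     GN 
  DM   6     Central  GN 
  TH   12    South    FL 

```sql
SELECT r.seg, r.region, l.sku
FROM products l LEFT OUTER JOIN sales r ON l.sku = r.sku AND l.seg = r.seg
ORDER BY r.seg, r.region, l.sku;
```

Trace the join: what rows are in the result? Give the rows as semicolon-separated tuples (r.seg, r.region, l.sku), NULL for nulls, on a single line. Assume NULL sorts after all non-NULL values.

LEFT JOIN keeps every row from `products`; unmatched rows get NULL for `sales`'s columns.
Matching on l.sku = r.sku AND l.seg = r.seg.
Matched pairs: 0; unmatched l rows kept: 6.

(NULL, NULL, LS); (NULL, NULL, NU); (NULL, NULL, SG); (NULL, NULL, SG); (NULL, NULL, UI); (NULL, NULL, UI)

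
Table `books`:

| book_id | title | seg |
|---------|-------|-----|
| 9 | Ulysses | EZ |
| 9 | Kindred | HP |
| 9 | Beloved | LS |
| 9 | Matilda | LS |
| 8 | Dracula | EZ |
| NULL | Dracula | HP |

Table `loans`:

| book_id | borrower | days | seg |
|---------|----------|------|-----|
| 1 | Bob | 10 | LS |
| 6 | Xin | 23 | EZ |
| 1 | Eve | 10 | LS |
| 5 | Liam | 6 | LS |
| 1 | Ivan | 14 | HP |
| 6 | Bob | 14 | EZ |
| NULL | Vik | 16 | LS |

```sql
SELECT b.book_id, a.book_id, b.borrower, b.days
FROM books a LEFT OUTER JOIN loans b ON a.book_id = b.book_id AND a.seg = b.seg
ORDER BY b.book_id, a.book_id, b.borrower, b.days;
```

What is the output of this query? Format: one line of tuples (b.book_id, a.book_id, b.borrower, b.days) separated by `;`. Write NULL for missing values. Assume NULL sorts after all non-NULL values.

LEFT JOIN keeps every row from `books`; unmatched rows get NULL for `loans`'s columns.
Matching on a.book_id = b.book_id AND a.seg = b.seg. A NULL in a compared column never satisfies the condition.
- a row (book_id=9, seg=EZ): no match → kept, b columns NULL.
- a row (book_id=9, seg=HP): no match → kept, b columns NULL.
- a row (book_id=9, seg=LS): no match → kept, b columns NULL.
- a row (book_id=9, seg=LS): no match → kept, b columns NULL.
- a row (book_id=8, seg=EZ): no match → kept, b columns NULL.
- a row (book_id=NULL, seg=HP): no match → kept, b columns NULL.
After projecting and ordering:
b.book_id | a.book_id | b.borrower | b.days
NULL | 8 | NULL | NULL
NULL | 9 | NULL | NULL
NULL | 9 | NULL | NULL
NULL | 9 | NULL | NULL
NULL | 9 | NULL | NULL
NULL | NULL | NULL | NULL

(NULL, 8, NULL, NULL); (NULL, 9, NULL, NULL); (NULL, 9, NULL, NULL); (NULL, 9, NULL, NULL); (NULL, 9, NULL, NULL); (NULL, NULL, NULL, NULL)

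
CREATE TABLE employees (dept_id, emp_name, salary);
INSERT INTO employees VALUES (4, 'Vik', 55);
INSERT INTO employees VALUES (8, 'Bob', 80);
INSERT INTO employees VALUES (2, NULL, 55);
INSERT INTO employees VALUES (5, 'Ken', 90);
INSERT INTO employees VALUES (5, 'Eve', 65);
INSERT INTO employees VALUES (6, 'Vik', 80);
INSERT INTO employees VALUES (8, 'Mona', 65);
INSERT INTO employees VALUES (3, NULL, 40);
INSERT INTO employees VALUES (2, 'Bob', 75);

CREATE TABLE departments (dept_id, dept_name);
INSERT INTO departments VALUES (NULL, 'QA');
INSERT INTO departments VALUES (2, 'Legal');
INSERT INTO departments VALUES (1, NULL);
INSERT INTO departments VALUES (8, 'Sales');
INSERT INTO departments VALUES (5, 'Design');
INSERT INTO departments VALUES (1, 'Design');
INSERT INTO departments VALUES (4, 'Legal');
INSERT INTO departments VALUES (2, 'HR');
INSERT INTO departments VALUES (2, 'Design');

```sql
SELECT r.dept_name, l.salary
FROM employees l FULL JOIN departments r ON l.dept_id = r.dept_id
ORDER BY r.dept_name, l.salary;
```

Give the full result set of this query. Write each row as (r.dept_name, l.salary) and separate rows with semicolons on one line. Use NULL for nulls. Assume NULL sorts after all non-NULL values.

FULL OUTER JOIN keeps every row from both sides; unmatched rows get NULL for the other side's columns.
Matching on l.dept_id = r.dept_id. A NULL in a compared column never satisfies the condition.
Matched pairs: 11; unmatched l rows kept: 2; unmatched r rows kept: 3.

(Design, 55); (Design, 65); (Design, 75); (Design, 90); (Design, NULL); (HR, 55); (HR, 75); (Legal, 55); (Legal, 55); (Legal, 75); (QA, NULL); (Sales, 65); (Sales, 80); (NULL, 40); (NULL, 80); (NULL, NULL)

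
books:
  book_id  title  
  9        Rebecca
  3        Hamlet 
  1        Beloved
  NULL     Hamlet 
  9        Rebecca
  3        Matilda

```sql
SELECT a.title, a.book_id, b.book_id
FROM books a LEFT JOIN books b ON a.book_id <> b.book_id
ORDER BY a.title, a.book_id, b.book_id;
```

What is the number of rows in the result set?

LEFT JOIN keeps every row from `books a`; unmatched rows get NULL for `books b`'s columns.
Matching on a.book_id <> b.book_id. A NULL in a compared column never satisfies the condition.
Matched pairs: 16; unmatched a rows kept: 1.
Total: 16 matched + 1 padded = 17 rows.

17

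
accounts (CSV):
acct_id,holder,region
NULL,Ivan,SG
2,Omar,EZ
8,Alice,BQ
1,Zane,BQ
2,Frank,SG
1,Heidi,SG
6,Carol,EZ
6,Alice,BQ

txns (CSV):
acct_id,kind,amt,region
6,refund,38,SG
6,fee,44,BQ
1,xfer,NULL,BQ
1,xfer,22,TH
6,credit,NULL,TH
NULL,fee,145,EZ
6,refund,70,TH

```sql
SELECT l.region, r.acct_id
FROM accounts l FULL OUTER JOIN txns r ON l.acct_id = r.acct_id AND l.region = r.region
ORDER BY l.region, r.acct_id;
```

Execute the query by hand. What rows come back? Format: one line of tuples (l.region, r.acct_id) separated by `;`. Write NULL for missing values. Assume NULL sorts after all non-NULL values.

(BQ, 1); (BQ, 6); (BQ, NULL); (EZ, NULL); (EZ, NULL); (SG, NULL); (SG, NULL); (SG, NULL); (NULL, 1); (NULL, 6); (NULL, 6); (NULL, 6); (NULL, NULL)

FULL OUTER JOIN keeps every row from both sides; unmatched rows get NULL for the other side's columns.
Matching on l.acct_id = r.acct_id AND l.region = r.region. A NULL in a compared column never satisfies the condition.
- l row (acct_id=NULL, region=SG): no match → kept, r columns NULL.
- l row (acct_id=2, region=EZ): no match → kept, r columns NULL.
- l row (acct_id=8, region=BQ): no match → kept, r columns NULL.
- l row (acct_id=1, region=BQ): matches 1 r row(s) → 1 output row(s).
- l row (acct_id=2, region=SG): no match → kept, r columns NULL.
- l row (acct_id=1, region=SG): no match → kept, r columns NULL.
- l row (acct_id=6, region=EZ): no match → kept, r columns NULL.
- l row (acct_id=6, region=BQ): matches 1 r row(s) → 1 output row(s).
- 5 row(s) from r found no l partner → padded with NULL.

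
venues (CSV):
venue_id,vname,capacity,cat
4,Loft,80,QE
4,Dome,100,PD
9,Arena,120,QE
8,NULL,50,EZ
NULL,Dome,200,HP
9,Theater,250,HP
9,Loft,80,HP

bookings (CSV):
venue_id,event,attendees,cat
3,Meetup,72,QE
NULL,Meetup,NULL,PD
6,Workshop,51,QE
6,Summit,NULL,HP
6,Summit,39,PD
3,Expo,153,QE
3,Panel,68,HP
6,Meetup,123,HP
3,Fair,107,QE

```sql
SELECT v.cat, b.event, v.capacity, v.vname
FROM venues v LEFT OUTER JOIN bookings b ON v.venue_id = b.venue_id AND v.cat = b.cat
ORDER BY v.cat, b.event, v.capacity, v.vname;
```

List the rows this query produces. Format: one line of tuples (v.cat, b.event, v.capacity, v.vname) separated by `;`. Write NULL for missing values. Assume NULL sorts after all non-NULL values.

(EZ, NULL, 50, NULL); (HP, NULL, 80, Loft); (HP, NULL, 200, Dome); (HP, NULL, 250, Theater); (PD, NULL, 100, Dome); (QE, NULL, 80, Loft); (QE, NULL, 120, Arena)

LEFT JOIN keeps every row from `venues`; unmatched rows get NULL for `bookings`'s columns.
Matching on v.venue_id = b.venue_id AND v.cat = b.cat. A NULL in a compared column never satisfies the condition.
- v row (venue_id=4, cat=QE): no match → kept, b columns NULL.
- v row (venue_id=4, cat=PD): no match → kept, b columns NULL.
- v row (venue_id=9, cat=QE): no match → kept, b columns NULL.
- v row (venue_id=8, cat=EZ): no match → kept, b columns NULL.
- v row (venue_id=NULL, cat=HP): no match → kept, b columns NULL.
- v row (venue_id=9, cat=HP): no match → kept, b columns NULL.
- v row (venue_id=9, cat=HP): no match → kept, b columns NULL.
After projecting and ordering:
v.cat | b.event | v.capacity | v.vname
EZ | NULL | 50 | NULL
HP | NULL | 80 | Loft
HP | NULL | 200 | Dome
HP | NULL | 250 | Theater
PD | NULL | 100 | Dome
QE | NULL | 80 | Loft
QE | NULL | 120 | Arena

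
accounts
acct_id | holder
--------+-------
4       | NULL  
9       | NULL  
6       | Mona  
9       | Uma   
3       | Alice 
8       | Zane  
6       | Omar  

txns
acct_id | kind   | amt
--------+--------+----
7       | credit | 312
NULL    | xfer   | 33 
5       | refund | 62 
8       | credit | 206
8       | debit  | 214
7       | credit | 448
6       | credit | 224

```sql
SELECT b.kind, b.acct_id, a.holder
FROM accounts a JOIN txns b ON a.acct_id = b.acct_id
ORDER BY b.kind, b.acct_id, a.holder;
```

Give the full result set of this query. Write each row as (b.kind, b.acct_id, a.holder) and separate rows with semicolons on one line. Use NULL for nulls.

(credit, 6, Mona); (credit, 6, Omar); (credit, 8, Zane); (debit, 8, Zane)

INNER JOIN keeps only pairs where the ON condition holds.
Matching on a.acct_id = b.acct_id. A NULL in a compared column never satisfies the condition.
- a row (acct_id=4): no match → dropped.
- a row (acct_id=9): no match → dropped.
- a row (acct_id=6): matches 1 b row(s) → 1 output row(s).
- a row (acct_id=9): no match → dropped.
- a row (acct_id=3): no match → dropped.
- a row (acct_id=8): matches 2 b row(s) → 2 output row(s).
- a row (acct_id=6): matches 1 b row(s) → 1 output row(s).
After projecting and ordering:
b.kind | b.acct_id | a.holder
credit | 6 | Mona
credit | 6 | Omar
credit | 8 | Zane
debit | 8 | Zane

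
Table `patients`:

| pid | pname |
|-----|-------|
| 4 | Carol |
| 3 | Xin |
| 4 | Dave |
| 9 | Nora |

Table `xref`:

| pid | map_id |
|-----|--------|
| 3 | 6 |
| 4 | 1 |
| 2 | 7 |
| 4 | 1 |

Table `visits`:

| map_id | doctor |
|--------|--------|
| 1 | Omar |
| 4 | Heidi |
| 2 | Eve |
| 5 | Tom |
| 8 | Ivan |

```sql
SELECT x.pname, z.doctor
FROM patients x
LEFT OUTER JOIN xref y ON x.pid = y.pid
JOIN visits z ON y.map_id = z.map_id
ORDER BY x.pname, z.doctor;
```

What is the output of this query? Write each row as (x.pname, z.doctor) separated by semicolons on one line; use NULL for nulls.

Joins associate left-to-right: patients LEFT JOIN xref on pid gives 6 intermediate row(s).
Then INNER JOIN `visits z` on map_id: keep only rows whose y.map_id appears in z.

(Carol, Omar); (Carol, Omar); (Dave, Omar); (Dave, Omar)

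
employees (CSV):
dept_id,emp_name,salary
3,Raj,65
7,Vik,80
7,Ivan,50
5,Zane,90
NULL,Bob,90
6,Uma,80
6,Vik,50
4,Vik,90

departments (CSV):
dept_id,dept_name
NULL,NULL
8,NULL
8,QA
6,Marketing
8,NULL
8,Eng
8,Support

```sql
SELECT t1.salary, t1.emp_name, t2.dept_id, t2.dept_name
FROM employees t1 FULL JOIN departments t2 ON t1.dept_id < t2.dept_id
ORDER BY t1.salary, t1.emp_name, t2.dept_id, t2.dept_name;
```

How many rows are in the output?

40

FULL OUTER JOIN keeps every row from both sides; unmatched rows get NULL for the other side's columns.
Matching on t1.dept_id < t2.dept_id. A NULL in a compared column never satisfies the condition.
- t1 row (dept_id=3): matches 6 t2 row(s) → 6 output row(s).
- t1 row (dept_id=7): matches 5 t2 row(s) → 5 output row(s).
- t1 row (dept_id=7): matches 5 t2 row(s) → 5 output row(s).
- t1 row (dept_id=5): matches 6 t2 row(s) → 6 output row(s).
- t1 row (dept_id=NULL): no match → kept, t2 columns NULL.
- t1 row (dept_id=6): matches 5 t2 row(s) → 5 output row(s).
- t1 row (dept_id=6): matches 5 t2 row(s) → 5 output row(s).
- t1 row (dept_id=4): matches 6 t2 row(s) → 6 output row(s).
- 1 t2 row(s) had no t1 match → kept, t1 columns NULL.
Total: 38 matched + 2 padded = 40 rows.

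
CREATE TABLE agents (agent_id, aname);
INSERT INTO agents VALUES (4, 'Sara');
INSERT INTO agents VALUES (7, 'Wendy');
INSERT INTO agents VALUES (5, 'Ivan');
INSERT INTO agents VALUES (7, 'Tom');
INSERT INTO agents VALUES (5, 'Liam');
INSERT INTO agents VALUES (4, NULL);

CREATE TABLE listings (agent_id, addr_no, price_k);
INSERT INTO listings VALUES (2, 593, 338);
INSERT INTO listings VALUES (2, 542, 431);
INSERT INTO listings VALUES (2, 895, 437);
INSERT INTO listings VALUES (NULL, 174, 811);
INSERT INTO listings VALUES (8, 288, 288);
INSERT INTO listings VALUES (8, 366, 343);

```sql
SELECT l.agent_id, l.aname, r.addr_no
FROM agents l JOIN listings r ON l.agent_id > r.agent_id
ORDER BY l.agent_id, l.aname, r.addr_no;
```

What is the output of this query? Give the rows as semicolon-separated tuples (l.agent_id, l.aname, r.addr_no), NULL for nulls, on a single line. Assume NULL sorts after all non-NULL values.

(4, Sara, 542); (4, Sara, 593); (4, Sara, 895); (4, NULL, 542); (4, NULL, 593); (4, NULL, 895); (5, Ivan, 542); (5, Ivan, 593); (5, Ivan, 895); (5, Liam, 542); (5, Liam, 593); (5, Liam, 895); (7, Tom, 542); (7, Tom, 593); (7, Tom, 895); (7, Wendy, 542); (7, Wendy, 593); (7, Wendy, 895)

INNER JOIN keeps only pairs where the ON condition holds.
Matching on l.agent_id > r.agent_id. A NULL in a compared column never satisfies the condition.
- agent_id=4: 3 matching r row(s), so 3 row(s) emitted.
- agent_id=7: 3 matching r row(s), so 3 row(s) emitted.
- agent_id=5: 3 matching r row(s), so 3 row(s) emitted.
- agent_id=7: 3 matching r row(s), so 3 row(s) emitted.
- agent_id=5: 3 matching r row(s), so 3 row(s) emitted.
- agent_id=4: 3 matching r row(s), so 3 row(s) emitted.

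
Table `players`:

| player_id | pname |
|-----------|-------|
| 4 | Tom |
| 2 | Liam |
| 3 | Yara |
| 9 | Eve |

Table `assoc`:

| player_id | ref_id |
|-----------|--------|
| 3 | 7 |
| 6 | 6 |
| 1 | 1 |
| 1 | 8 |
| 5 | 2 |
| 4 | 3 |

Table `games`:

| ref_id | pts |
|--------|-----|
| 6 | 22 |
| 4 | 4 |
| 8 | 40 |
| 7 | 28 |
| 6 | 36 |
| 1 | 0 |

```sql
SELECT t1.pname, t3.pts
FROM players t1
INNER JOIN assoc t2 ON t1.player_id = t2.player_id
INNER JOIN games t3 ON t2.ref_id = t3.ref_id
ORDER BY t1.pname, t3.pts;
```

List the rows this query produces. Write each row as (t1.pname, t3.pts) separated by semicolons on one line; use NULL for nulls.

(Yara, 28)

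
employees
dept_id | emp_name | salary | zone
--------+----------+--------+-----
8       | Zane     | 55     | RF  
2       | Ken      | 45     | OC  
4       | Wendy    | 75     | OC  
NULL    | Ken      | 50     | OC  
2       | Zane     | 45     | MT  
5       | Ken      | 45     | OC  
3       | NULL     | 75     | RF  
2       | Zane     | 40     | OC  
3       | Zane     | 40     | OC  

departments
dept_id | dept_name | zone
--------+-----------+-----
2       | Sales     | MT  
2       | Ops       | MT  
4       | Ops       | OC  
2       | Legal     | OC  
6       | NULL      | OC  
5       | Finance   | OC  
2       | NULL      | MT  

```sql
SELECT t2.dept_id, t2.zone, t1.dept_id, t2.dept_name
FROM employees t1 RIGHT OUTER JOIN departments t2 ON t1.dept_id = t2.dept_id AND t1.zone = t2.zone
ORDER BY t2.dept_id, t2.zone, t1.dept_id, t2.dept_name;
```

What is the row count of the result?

RIGHT JOIN keeps every row from `departments`; unmatched rows get NULL for `employees`'s columns.
Matching on t1.dept_id = t2.dept_id AND t1.zone = t2.zone. A NULL in a compared column never satisfies the condition.
- t1 (dept_id=8, zone=RF) has no partner in t2.
- t1 (dept_id=2, zone=OC) pairs with 1 row(s) of t2.
- t1 (dept_id=4, zone=OC) pairs with 1 row(s) of t2.
- t1 (dept_id=NULL, zone=OC) has no partner in t2.
- t1 (dept_id=2, zone=MT) pairs with 3 row(s) of t2.
- t1 (dept_id=5, zone=OC) pairs with 1 row(s) of t2.
- t1 (dept_id=3, zone=RF) has no partner in t2.
- t1 (dept_id=2, zone=OC) pairs with 1 row(s) of t2.
- t1 (dept_id=3, zone=OC) has no partner in t2.
- 1 row(s) from t2 found no t1 partner → padded with NULL.
Total: 7 matched + 1 padded = 8 rows.

8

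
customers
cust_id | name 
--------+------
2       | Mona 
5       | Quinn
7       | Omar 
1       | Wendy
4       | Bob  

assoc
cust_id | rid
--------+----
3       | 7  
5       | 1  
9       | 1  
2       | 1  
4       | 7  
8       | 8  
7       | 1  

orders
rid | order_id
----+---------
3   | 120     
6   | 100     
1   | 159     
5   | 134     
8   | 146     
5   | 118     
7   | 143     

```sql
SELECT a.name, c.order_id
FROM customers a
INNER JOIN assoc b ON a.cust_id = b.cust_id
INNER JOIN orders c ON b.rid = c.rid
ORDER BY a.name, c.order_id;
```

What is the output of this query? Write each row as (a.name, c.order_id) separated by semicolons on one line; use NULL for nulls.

(Bob, 143); (Mona, 159); (Omar, 159); (Quinn, 159)

Step 1 — a INNER JOIN b on cust_id → 4 row(s).
Then INNER JOIN `orders c` on rid: keep only rows whose b.rid appears in c.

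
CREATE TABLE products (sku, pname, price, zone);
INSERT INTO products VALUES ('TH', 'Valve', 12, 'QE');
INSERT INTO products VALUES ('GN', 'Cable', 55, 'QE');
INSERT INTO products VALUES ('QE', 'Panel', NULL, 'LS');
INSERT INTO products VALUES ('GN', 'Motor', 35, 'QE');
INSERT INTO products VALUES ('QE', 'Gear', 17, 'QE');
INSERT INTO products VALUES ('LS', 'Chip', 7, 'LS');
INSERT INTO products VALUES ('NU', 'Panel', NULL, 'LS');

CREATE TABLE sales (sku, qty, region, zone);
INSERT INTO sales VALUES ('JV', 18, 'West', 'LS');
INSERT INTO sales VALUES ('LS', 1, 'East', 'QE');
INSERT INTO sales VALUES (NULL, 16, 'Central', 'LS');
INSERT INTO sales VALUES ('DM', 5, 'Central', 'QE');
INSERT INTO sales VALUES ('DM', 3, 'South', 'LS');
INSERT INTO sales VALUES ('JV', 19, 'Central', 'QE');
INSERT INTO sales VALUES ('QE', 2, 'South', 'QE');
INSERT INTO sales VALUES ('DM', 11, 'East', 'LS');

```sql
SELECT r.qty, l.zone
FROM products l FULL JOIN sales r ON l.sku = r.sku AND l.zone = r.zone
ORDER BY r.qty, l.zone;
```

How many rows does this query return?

FULL OUTER JOIN keeps every row from both sides; unmatched rows get NULL for the other side's columns.
Matching on l.sku = r.sku AND l.zone = r.zone. A NULL in a compared column never satisfies the condition.
Matched pairs: 1; unmatched l rows kept: 6; unmatched r rows kept: 7.
Total: 1 matched + 13 padded = 14 rows.

14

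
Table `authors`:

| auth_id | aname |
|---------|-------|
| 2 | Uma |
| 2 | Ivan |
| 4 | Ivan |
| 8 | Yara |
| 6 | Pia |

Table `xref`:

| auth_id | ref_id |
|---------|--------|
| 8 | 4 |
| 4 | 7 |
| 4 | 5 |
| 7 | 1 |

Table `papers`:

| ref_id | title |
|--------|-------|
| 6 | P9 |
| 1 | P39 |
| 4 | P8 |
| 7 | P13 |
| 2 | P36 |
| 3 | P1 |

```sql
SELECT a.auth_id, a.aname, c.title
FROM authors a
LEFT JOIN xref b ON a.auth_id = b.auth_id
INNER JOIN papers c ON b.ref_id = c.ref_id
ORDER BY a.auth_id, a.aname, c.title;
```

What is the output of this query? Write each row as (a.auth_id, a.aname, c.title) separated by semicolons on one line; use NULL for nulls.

Step 1 — a LEFT JOIN b on auth_id → 6 row(s).
Then INNER JOIN `papers c` on ref_id: keep only rows whose b.ref_id appears in c.

(4, Ivan, P13); (8, Yara, P8)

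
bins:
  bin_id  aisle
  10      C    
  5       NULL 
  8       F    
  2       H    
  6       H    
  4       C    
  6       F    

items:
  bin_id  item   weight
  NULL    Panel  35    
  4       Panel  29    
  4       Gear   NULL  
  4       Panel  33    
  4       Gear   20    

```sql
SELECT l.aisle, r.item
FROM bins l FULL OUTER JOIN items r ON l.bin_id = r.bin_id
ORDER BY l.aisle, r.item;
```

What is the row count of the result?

11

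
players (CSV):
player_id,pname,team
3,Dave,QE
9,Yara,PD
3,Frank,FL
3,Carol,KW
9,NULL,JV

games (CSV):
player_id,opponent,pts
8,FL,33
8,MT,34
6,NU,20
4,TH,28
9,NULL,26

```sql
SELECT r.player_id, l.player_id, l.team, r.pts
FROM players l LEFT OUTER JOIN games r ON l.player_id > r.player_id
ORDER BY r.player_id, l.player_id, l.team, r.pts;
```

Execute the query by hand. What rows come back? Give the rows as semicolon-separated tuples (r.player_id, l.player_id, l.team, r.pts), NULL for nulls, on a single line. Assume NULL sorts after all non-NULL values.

(4, 9, JV, 28); (4, 9, PD, 28); (6, 9, JV, 20); (6, 9, PD, 20); (8, 9, JV, 33); (8, 9, JV, 34); (8, 9, PD, 33); (8, 9, PD, 34); (NULL, 3, FL, NULL); (NULL, 3, KW, NULL); (NULL, 3, QE, NULL)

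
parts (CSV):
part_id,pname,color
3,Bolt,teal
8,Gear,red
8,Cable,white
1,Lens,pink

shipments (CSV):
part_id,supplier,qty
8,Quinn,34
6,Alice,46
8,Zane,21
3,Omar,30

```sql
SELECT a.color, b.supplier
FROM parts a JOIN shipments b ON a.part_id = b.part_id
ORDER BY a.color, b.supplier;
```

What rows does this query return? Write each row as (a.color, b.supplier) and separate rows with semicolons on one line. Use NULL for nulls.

INNER JOIN keeps only pairs where the ON condition holds.
Matching on a.part_id = b.part_id.
- part_id=3: 1 matching b row(s), so 1 row(s) emitted.
- part_id=8: 2 matching b row(s), so 2 row(s) emitted.
- part_id=8: 2 matching b row(s), so 2 row(s) emitted.
- part_id=1: no matching b row, dropped.
After projecting and ordering:
a.color | b.supplier
red | Quinn
red | Zane
teal | Omar
white | Quinn
white | Zane

(red, Quinn); (red, Zane); (teal, Omar); (white, Quinn); (white, Zane)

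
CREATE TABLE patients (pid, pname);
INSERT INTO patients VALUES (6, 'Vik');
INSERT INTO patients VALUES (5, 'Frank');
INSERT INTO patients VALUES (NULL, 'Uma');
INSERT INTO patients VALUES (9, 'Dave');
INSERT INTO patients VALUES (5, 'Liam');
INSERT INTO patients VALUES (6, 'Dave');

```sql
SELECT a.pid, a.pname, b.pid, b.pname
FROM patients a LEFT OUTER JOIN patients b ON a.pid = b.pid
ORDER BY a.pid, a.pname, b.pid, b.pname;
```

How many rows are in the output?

10

LEFT JOIN keeps every row from `patients a`; unmatched rows get NULL for `patients b`'s columns.
Matching on a.pid = b.pid. A NULL in a compared column never satisfies the condition.
Matched pairs: 9; unmatched a rows kept: 1.
Total: 9 matched + 1 padded = 10 rows.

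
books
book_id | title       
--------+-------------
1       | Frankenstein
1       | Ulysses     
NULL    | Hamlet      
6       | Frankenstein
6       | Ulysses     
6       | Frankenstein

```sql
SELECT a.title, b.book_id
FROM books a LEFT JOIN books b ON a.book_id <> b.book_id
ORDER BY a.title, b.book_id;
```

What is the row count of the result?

LEFT JOIN keeps every row from `books a`; unmatched rows get NULL for `books b`'s columns.
Matching on a.book_id <> b.book_id. A NULL in a compared column never satisfies the condition.
- a[0] book_id=1 → 3 match(es) in b → 3 row(s).
- a[1] book_id=1 → 3 match(es) in b → 3 row(s).
- a[2] book_id=NULL → no match; kept with NULLs on the b side.
- a[3] book_id=6 → 2 match(es) in b → 2 row(s).
- a[4] book_id=6 → 2 match(es) in b → 2 row(s).
- a[5] book_id=6 → 2 match(es) in b → 2 row(s).
Total: 12 matched + 1 padded = 13 rows.

13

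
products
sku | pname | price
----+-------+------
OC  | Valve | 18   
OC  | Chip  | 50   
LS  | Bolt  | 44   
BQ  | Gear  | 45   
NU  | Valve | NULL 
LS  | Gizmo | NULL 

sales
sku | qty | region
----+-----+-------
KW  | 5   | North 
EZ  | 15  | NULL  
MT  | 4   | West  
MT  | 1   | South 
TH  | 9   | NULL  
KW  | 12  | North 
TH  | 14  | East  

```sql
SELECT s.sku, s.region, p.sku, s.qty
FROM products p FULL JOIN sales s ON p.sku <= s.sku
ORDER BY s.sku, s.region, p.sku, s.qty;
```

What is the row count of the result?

FULL OUTER JOIN keeps every row from both sides; unmatched rows get NULL for the other side's columns.
Matching on p.sku <= s.sku.
Matched pairs: 21; unmatched p rows kept: 0; unmatched s rows kept: 0.
Total: 21 rows.

21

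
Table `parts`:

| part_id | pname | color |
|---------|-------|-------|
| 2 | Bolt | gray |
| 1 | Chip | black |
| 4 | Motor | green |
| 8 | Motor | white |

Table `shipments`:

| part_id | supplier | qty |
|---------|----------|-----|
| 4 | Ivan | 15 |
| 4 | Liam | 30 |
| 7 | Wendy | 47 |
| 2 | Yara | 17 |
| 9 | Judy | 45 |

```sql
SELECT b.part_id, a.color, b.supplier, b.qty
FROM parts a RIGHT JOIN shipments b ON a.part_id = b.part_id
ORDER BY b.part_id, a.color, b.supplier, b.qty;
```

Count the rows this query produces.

5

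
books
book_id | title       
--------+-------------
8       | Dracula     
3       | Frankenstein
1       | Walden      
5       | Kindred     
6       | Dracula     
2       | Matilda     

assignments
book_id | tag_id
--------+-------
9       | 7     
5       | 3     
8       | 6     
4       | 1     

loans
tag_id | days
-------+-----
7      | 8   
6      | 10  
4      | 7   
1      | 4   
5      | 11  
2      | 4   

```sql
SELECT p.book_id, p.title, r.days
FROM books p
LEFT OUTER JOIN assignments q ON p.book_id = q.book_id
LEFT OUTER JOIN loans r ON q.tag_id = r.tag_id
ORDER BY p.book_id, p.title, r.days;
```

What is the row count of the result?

6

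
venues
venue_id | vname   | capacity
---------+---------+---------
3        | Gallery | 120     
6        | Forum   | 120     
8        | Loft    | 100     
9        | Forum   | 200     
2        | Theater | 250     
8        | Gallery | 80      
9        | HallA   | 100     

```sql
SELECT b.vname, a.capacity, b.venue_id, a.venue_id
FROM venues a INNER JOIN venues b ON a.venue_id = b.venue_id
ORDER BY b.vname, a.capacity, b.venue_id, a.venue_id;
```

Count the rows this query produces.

11

INNER JOIN keeps only pairs where the ON condition holds.
Matching on a.venue_id = b.venue_id.
- a (venue_id=3) pairs with 1 row(s) of b.
- a (venue_id=6) pairs with 1 row(s) of b.
- a (venue_id=8) pairs with 2 row(s) of b.
- a (venue_id=9) pairs with 2 row(s) of b.
- a (venue_id=2) pairs with 1 row(s) of b.
- a (venue_id=8) pairs with 2 row(s) of b.
- a (venue_id=9) pairs with 2 row(s) of b.
Total: 11 rows.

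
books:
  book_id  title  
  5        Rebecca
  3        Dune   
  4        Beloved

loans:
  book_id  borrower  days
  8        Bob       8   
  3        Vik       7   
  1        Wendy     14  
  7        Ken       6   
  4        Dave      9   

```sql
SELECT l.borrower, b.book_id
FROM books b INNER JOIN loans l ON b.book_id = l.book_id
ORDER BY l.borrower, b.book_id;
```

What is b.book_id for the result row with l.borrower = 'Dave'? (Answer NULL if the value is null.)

4

INNER JOIN keeps only pairs where the ON condition holds.
Matching on b.book_id = l.book_id.
- b row (book_id=5): no match → dropped.
- b row (book_id=3): matches 1 l row(s) → 1 output row(s).
- b row (book_id=4): matches 1 l row(s) → 1 output row(s).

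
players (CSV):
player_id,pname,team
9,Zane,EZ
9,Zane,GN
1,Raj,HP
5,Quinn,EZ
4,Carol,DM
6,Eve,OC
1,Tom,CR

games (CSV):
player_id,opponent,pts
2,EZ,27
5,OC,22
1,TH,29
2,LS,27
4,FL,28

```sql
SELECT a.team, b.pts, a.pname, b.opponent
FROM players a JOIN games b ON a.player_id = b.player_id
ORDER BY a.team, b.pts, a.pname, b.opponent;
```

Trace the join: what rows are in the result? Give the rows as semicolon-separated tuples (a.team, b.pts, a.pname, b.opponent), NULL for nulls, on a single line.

INNER JOIN keeps only pairs where the ON condition holds.
Matching on a.player_id = b.player_id.
- a row (player_id=9): no match → dropped.
- a row (player_id=9): no match → dropped.
- a row (player_id=1): matches 1 b row(s) → 1 output row(s).
- a row (player_id=5): matches 1 b row(s) → 1 output row(s).
- a row (player_id=4): matches 1 b row(s) → 1 output row(s).
- a row (player_id=6): no match → dropped.
- a row (player_id=1): matches 1 b row(s) → 1 output row(s).
After projecting and ordering:
a.team | b.pts | a.pname | b.opponent
CR | 29 | Tom | TH
DM | 28 | Carol | FL
EZ | 22 | Quinn | OC
HP | 29 | Raj | TH

(CR, 29, Tom, TH); (DM, 28, Carol, FL); (EZ, 22, Quinn, OC); (HP, 29, Raj, TH)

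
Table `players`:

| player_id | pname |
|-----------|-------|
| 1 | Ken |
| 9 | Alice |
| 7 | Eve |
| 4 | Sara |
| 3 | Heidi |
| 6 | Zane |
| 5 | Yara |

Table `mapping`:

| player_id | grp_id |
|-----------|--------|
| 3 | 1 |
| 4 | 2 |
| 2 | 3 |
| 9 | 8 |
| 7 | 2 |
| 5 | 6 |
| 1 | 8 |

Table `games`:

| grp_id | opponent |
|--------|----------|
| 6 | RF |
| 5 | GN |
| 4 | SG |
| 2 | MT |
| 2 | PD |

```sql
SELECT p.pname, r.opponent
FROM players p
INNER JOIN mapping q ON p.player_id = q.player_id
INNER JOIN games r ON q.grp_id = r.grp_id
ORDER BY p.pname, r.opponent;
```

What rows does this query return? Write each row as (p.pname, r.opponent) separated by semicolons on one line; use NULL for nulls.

Evaluate left to right. First `players p INNER JOIN mapping q` on player_id: 6 row(s).
Then INNER JOIN `games r` on grp_id: keep only rows whose q.grp_id appears in r.

(Eve, MT); (Eve, PD); (Sara, MT); (Sara, PD); (Yara, RF)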